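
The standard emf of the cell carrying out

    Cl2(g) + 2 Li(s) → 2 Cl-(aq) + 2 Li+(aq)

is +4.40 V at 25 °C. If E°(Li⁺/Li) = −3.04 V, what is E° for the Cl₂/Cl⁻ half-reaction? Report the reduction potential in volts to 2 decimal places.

In the reaction as written the Cl₂/Cl⁻ couple is reduced (cathode) and Li⁺/Li is oxidized (anode), so E°cell = E°(Cl₂/Cl⁻) − E°(Li⁺/Li).
E°(Cl₂/Cl⁻) = E°cell + E°(anode) = +4.40 + (−3.04) = +1.36 V.

+1.36 V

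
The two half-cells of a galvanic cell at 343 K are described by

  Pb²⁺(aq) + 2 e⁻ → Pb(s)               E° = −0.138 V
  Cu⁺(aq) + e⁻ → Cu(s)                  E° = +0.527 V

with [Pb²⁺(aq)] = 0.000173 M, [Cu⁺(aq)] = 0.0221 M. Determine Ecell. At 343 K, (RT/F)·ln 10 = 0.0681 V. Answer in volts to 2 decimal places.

Since E°(Cu⁺/Cu) > E°(Pb²⁺/Pb), Cu⁺/Cu serves as the cathode.
The standard potential is +0.527 − (−0.138) = +0.665 V and the balanced reaction transfers n = 2 electrons.
The balanced reaction is 2 Cu⁺(aq) + Pb(s) → 2 Cu(s) + Pb²⁺(aq), so Q = [Pb²⁺(aq)] / [Cu⁺(aq)]^2 = 0.354 and log Q = −0.451.
E = E° − (0.0681/n)·log Q = +0.665 − (0.0681/2)(−0.451) = +0.68 V.

+0.68 V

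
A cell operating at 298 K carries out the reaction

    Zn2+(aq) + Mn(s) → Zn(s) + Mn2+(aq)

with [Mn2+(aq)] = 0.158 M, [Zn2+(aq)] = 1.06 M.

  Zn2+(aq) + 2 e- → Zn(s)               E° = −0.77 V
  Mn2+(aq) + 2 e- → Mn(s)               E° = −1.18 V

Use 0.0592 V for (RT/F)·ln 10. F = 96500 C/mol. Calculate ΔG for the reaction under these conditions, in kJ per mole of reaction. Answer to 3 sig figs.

The standard cell potential is −0.77 − (−1.18) = +0.41 V, with n = 2 electrons in the balanced equation.
Here Q = [Mn2+(aq)] / [Zn2+(aq)] = 0.149 (log Q = −0.827), giving E = +0.41 − (0.0592/2)·(−0.827) = +0.4345 V.
ΔG = −nFE = −(2)(96500)(+0.4345) J/mol = −83.9 kJ/mol.

−83.9 kJ/mol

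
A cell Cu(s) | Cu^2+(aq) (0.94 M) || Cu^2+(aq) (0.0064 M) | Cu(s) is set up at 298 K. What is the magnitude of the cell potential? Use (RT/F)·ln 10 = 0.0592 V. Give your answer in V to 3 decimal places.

0.064 V

For a concentration cell E°cell = 0, since both electrodes use the same couple.
The compartment with the higher Cu^2+(aq) concentration (0.94 M) acts as the cathode; ions are reduced there and produced at the dilute (0.0064 M) anode.
With n = 2, Ecell = −(0.0592/2)·log([dilute]/[conc]) = −(0.0592/2)·log(0.0064/0.94) = +0.064 V.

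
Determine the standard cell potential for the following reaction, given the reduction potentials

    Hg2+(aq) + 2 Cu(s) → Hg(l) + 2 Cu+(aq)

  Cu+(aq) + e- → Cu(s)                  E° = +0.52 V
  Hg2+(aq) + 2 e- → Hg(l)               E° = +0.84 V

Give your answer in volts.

+0.32 V

Hg2+(aq) gains electrons, so the Hg²⁺/Hg couple is the cathode; the Cu⁺/Cu couple is the anode.
E°cell = E°(cathode) − E°(anode) = +0.84 − (+0.52) = +0.32 V.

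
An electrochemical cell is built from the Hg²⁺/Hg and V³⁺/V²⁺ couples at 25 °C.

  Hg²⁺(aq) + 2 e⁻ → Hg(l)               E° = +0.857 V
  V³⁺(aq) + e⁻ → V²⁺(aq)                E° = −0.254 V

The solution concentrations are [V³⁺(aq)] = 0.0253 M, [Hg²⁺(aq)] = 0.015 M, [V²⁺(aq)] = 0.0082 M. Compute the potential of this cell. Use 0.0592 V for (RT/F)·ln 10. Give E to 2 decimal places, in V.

+1.03 V

The Hg²⁺/Hg couple has the more positive E°, so it is the cathode; V³⁺/V²⁺ is the anode.
E°cell = E°cat − E°an = +0.857 − (−0.254) = +1.111 V; n = 2.
The balanced reaction is Hg²⁺(aq) + 2 V²⁺(aq) → Hg(l) + 2 V³⁺(aq), so Q = [V³⁺(aq)]^2 / ([Hg²⁺(aq)]·[V²⁺(aq)]^2) = 635 and log Q = 2.803.
E = E° − (0.0592/n)·log Q = +1.111 − (0.0592/2)(2.803) = +1.03 V.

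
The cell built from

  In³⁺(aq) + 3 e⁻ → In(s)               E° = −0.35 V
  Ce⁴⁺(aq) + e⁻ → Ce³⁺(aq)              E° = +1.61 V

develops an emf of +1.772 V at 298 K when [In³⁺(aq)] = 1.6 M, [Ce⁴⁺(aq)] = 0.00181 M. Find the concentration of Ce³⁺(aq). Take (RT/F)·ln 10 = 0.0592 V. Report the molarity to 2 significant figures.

The Ce⁴⁺/Ce³⁺ couple has the larger reduction potential, so it is the cathode: E°cell = +1.61 − (−0.35) = +1.96 V and n = 3.
From the Nernst equation, log Q = n(E° − E)/0.0592 = 3·(+1.96 − (+1.772))/0.0592 = 9.527.
Balancing electrons gives 3 Ce⁴⁺(aq) + In(s) → 3 Ce³⁺(aq) + In³⁺(aq); thus Q = ([Ce³⁺(aq)]^3·[In³⁺(aq)]) / [Ce⁴⁺(aq)]^3.
Substituting the known concentrations and solving, log [Ce³⁺(aq)] = 0.365 and [Ce³⁺(aq)] = 2.3 M.

2.3 M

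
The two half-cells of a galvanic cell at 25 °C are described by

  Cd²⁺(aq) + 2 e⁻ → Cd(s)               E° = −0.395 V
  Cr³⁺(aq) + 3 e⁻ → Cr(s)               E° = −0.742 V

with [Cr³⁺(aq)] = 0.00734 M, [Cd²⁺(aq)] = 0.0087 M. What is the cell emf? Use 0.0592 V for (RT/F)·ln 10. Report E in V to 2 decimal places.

+0.33 V

Cd²⁺/Cd is reduced (cathode, E° = −0.395 V) and Cr³⁺/Cr is oxidized (anode).
E°cell = E°cat − E°an = −0.395 − (−0.742) = +0.347 V; n = 6.
Balancing gives 3 Cd²⁺(aq) + 2 Cr(s) → 3 Cd(s) + 2 Cr³⁺(aq); hence Q = [Cr³⁺(aq)]^2 / [Cd²⁺(aq)]^3 = 81.8 (log Q = 1.913).
Applying E = E° − (RT ln10/nF)·log Q gives +0.347 − (0.0592/6)(1.913) = +0.33 V.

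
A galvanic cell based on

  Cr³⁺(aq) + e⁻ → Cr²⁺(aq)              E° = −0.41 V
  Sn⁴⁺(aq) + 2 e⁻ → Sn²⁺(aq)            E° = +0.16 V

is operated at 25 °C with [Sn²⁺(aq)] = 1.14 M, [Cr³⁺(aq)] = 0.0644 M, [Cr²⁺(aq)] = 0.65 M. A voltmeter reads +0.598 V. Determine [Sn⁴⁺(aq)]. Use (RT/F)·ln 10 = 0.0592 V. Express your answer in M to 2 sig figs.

0.099 M

With Sn⁴⁺/Sn²⁺ at the cathode and Cr³⁺/Cr²⁺ at the anode, E°cell = +0.16 − (−0.41) = +0.57 V (n = 2).
From the Nernst equation, log Q = n(E° − E)/0.0592 = 2·(+0.57 − (+0.598))/0.0592 = −0.946.
The balanced reaction is Sn⁴⁺(aq) + 2 Cr²⁺(aq) → Sn²⁺(aq) + 2 Cr³⁺(aq), so Q = ([Sn²⁺(aq)]·[Cr³⁺(aq)]^2) / ([Sn⁴⁺(aq)]·[Cr²⁺(aq)]^2).
Solving for the unknown gives log [Sn⁴⁺(aq)] = −1.005, so [Sn⁴⁺(aq)] ≈ 0.099 M.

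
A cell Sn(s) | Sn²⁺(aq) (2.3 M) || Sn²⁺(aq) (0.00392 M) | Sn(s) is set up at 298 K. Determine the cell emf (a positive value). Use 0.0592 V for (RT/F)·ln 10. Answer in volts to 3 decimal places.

0.082 V

For a concentration cell E°cell = 0, since both electrodes use the same couple.
The compartment with the higher Sn²⁺(aq) concentration (2.3 M) acts as the cathode; ions are reduced there and produced at the dilute (0.00392 M) anode.
With n = 2, Ecell = −(0.0592/2)·log([dilute]/[conc]) = −(0.0592/2)·log(0.00392/2.3) = +0.082 V.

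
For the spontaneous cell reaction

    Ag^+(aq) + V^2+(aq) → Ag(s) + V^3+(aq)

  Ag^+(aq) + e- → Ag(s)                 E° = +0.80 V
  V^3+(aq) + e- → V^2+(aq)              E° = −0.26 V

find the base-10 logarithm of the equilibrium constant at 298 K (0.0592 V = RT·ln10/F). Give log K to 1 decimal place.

log K = 17.9

The Ag⁺/Ag couple is reduced (cathode); E°cell = +0.80 − (−0.26) = +1.06 V with n = 1.
At equilibrium E = 0, so log K = nE°cell / 0.0592 = (1)(+1.06) / 0.0592 = 17.9.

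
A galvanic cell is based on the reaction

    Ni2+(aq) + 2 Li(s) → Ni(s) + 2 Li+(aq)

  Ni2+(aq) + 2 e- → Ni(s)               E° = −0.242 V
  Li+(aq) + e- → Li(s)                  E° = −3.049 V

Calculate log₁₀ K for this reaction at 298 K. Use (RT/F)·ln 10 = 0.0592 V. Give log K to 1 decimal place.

The Ni²⁺/Ni couple is reduced (cathode); E°cell = −0.242 − (−3.049) = +2.807 V with n = 2.
At equilibrium E = 0, so log K = nE°cell / 0.0592 = (2)(+2.807) / 0.0592 = 94.8.

log K = 94.8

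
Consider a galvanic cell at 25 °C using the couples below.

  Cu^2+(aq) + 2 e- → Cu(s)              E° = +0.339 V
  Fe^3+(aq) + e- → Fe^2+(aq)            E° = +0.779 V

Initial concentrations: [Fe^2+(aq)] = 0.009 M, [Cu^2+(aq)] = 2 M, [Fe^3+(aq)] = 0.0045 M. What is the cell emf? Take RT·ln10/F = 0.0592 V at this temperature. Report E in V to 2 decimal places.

The Fe³⁺/Fe²⁺ couple has the more positive E°, so it is the cathode; Cu²⁺/Cu is the anode.
E°cell = +0.779 − (+0.339) = +0.440 V, with n = 2 electrons transferred.
The balanced reaction is 2 Fe^3+(aq) + Cu(s) → 2 Fe^2+(aq) + Cu^2+(aq), so Q = ([Fe^2+(aq)]^2·[Cu^2+(aq)]) / [Fe^3+(aq)]^2 = 8 and log Q = 0.903.
Applying E = E° − (RT ln10/nF)·log Q gives +0.440 − (0.0592/2)(0.903) = +0.41 V.

+0.41 V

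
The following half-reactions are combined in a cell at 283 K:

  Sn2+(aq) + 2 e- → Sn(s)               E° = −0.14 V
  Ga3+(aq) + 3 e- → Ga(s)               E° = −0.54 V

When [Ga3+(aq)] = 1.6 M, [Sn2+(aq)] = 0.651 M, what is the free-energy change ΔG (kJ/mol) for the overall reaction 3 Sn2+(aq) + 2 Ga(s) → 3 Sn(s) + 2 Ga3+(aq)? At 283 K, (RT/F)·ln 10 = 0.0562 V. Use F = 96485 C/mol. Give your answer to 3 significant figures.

With Sn²⁺/Sn reduced at the cathode, E°cell = −0.14 − (−0.54) = +0.40 V and n = 6.
The reaction quotient is [Ga3+(aq)]^2 / [Sn2+(aq)]^3 = 9.28; by Nernst, E = +0.40 − (0.0562/6)(0.967) = +0.3909 V.
Then ΔG = −nFE = −6 × 96485 × +0.3909 J/mol = −226 kJ/mol.

−226 kJ/mol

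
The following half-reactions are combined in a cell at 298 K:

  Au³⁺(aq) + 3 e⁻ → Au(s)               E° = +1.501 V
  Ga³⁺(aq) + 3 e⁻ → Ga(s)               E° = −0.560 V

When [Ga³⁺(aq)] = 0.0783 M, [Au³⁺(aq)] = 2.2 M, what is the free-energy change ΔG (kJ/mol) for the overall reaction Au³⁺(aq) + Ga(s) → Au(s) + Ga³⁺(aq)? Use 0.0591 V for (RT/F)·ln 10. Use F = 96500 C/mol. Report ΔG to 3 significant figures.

−605 kJ/mol

The standard cell potential is +1.501 − (−0.560) = +2.061 V, with n = 3 electrons in the balanced equation.
Here Q = [Ga³⁺(aq)] / [Au³⁺(aq)] = 0.0356 (log Q = −1.449), giving E = +2.061 − (0.0591/3)·(−1.449) = +2.0895 V.
Then ΔG = −nFE = −3 × 96500 × +2.0895 J/mol = −605 kJ/mol.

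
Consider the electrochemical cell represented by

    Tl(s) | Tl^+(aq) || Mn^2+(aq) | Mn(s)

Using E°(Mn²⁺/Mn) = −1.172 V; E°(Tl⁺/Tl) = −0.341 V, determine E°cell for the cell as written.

−0.831 V

By convention the left-hand electrode in cell notation is the anode (oxidation) and the right-hand electrode is the cathode (reduction).
E°cell = E°(right) − E°(left) = −1.172 − (−0.341) = −0.831 V.
The negative sign shows that, as written, the cell would require an external voltage to drive the reaction.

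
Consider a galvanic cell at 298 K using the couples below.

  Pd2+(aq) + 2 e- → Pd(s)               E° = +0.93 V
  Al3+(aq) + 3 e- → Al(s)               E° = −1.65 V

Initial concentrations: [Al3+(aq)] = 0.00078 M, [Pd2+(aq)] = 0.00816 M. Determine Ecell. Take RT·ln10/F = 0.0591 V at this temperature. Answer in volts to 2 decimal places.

+2.58 V

Pd²⁺/Pd is reduced (cathode, E° = +0.93 V) and Al³⁺/Al is oxidized (anode).
E°cell = +0.93 − (−1.65) = +2.58 V, with n = 6 electrons transferred.
For the overall reaction 3 Pd2+(aq) + 2 Al(s) → 3 Pd(s) + 2 Al3+(aq), Q = [Al3+(aq)]^2 / [Pd2+(aq)]^3 = 1.12, giving log Q = 0.049.
E = E° − (0.0591/n)·log Q = +2.58 − (0.0591/6)(0.049) = +2.58 V.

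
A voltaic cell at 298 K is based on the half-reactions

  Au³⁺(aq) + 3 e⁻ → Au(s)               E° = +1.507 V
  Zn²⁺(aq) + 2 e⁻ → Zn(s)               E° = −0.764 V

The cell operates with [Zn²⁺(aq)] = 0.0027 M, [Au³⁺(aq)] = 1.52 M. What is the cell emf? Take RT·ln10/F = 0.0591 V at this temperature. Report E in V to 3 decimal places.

+2.350 V

The Au³⁺/Au couple has the more positive E°, so it is the cathode; Zn²⁺/Zn is the anode.
E°cell = E°cat − E°an = +1.507 − (−0.764) = +2.271 V; n = 6.
For the overall reaction 2 Au³⁺(aq) + 3 Zn(s) → 2 Au(s) + 3 Zn²⁺(aq), Q = [Zn²⁺(aq)]^3 / [Au³⁺(aq)]^2 = 8.52×10^−9, giving log Q = −8.070.
By the Nernst equation, E = +2.271 − (0.0591/6)·(−8.070) = +2.350 V.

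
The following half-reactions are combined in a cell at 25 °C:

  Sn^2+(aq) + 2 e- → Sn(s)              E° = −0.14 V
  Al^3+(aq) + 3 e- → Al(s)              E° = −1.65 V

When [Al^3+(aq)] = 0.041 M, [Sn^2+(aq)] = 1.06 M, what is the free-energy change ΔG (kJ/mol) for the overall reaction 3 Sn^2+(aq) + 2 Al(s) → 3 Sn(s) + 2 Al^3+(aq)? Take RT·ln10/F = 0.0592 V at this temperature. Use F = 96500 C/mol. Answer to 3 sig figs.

The standard cell potential is −0.14 − (−1.65) = +1.51 V, with n = 6 electrons in the balanced equation.
Here Q = [Al^3+(aq)]^2 / [Sn^2+(aq)]^3 = 0.00141 (log Q = −2.850), giving E = +1.51 − (0.0592/6)·(−2.850) = +1.5381 V.
ΔG = −nFE = −(6)(96500)(+1.5381) J/mol = −891 kJ/mol.

−891 kJ/mol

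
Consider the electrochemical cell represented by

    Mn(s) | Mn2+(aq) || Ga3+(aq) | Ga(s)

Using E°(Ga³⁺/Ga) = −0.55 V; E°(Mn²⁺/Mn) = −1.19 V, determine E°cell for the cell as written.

By convention the left-hand electrode in cell notation is the anode (oxidation) and the right-hand electrode is the cathode (reduction).
E°cell = E°(right) − E°(left) = −0.55 − (−1.19) = +0.64 V.

+0.64 V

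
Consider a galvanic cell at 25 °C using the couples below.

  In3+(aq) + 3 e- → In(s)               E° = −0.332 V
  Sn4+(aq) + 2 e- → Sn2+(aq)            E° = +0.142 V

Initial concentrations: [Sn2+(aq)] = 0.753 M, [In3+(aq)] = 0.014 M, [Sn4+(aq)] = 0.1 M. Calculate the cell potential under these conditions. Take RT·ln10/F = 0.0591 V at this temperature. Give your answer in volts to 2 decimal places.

Since E°(Sn⁴⁺/Sn²⁺) > E°(In³⁺/In), Sn⁴⁺/Sn²⁺ serves as the cathode.
The standard potential is +0.142 − (−0.332) = +0.474 V and the balanced reaction transfers n = 6 electrons.
The balanced reaction is 3 Sn4+(aq) + 2 In(s) → 3 Sn2+(aq) + 2 In3+(aq), so Q = ([Sn2+(aq)]^3·[In3+(aq)]^2) / [Sn4+(aq)]^3 = 0.0837 and log Q = −1.077.
Applying E = E° − (RT ln10/nF)·log Q gives +0.474 − (0.0591/6)(−1.077) = +0.48 V.

+0.48 V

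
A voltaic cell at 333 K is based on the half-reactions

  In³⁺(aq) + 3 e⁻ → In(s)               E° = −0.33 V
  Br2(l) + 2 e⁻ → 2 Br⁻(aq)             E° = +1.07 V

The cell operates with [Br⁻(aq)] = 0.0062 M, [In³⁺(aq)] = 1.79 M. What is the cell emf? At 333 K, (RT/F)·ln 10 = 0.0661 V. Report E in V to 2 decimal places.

+1.54 V

Since E°(Br₂/Br⁻) > E°(In³⁺/In), Br₂/Br⁻ serves as the cathode.
E°cell = E°cat − E°an = +1.07 − (−0.33) = +1.40 V; n = 6.
For the overall reaction 3 Br2(l) + 2 In(s) → 6 Br⁻(aq) + 2 In³⁺(aq), Q = [Br⁻(aq)]^6·[In³⁺(aq)]^2 = 1.82×10^−13, giving log Q = −12.740.
By the Nernst equation, E = +1.40 − (0.0661/6)·(−12.740) = +1.54 V.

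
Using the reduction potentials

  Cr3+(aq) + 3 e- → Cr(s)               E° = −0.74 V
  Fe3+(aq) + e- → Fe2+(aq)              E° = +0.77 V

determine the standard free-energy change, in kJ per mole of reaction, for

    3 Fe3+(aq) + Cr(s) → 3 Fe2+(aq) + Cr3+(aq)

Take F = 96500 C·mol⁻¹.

−437 kJ/mol

In the reaction as written Fe3+(aq) is reduced, so the Fe³⁺/Fe²⁺ couple is the cathode and Cr³⁺/Cr is the anode.
E°cell = +0.77 − (−0.74) = +1.51 V; balancing electrons gives n = 3.
ΔG° = −nFE°cell = −(3)(96500)(+1.51) J/mol = −437 kJ/mol.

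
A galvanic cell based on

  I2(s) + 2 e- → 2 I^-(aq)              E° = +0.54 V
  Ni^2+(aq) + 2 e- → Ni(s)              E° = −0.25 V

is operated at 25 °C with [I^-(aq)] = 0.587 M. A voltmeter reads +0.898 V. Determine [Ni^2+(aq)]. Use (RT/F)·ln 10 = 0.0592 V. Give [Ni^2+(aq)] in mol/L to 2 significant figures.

I₂/I⁻ is the cathode (higher E°); E°cell = +0.54 − (−0.25) = +0.79 V with n = 2.
Since E = E° − (0.0592/n)·log Q, log Q = n(E° − E)/0.0592 = −3.649.
Balancing electrons gives I2(s) + Ni(s) → 2 I^-(aq) + Ni^2+(aq); thus Q = [I^-(aq)]^2·[Ni^2+(aq)].
Solving for the unknown gives log [Ni^2+(aq)] = −3.186, so [Ni^2+(aq)] ≈ 0.00065 M.

0.00065 M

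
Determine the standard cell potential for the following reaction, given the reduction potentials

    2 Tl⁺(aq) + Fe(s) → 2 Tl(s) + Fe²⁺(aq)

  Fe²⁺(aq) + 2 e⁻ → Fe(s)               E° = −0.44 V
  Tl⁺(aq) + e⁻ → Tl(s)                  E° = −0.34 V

In the reaction as written, Tl⁺(aq) is reduced (cathode) and Fe²⁺(aq) is produced by oxidation at the anode.
E°cell = E°(cathode) − E°(anode) = −0.34 − (−0.44) = +0.10 V.

+0.10 V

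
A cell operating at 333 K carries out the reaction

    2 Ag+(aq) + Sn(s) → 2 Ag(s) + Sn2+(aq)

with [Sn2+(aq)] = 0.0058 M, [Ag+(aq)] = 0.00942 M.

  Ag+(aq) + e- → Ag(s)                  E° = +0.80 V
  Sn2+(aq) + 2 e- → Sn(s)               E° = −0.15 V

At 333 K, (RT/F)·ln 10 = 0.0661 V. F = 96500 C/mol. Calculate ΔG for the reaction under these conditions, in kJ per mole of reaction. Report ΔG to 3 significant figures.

The standard cell potential is +0.80 − (−0.15) = +0.95 V, with n = 2 electrons in the balanced equation.
Q = [Sn2+(aq)] / [Ag+(aq)]^2 = 65.4, so log Q = 1.815 and E = +0.95 − (0.0661/2)(1.815) = +0.8900 V.
ΔG = −nFE = −(2)(96500)(+0.8900) J/mol = −172 kJ/mol.

−172 kJ/mol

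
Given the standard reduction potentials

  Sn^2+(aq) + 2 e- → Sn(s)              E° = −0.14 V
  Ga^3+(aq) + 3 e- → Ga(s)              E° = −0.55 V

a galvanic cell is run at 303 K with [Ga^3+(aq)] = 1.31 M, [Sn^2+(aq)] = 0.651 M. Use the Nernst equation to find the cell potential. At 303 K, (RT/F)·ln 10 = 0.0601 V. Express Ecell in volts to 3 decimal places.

Sn²⁺/Sn is reduced (cathode, E° = −0.14 V) and Ga³⁺/Ga is oxidized (anode).
E°cell = −0.14 − (−0.55) = +0.41 V, with n = 6 electrons transferred.
The balanced reaction is 3 Sn^2+(aq) + 2 Ga(s) → 3 Sn(s) + 2 Ga^3+(aq), so Q = [Ga^3+(aq)]^2 / [Sn^2+(aq)]^3 = 6.22 and log Q = 0.794.
By the Nernst equation, E = +0.41 − (0.0601/6)·(0.794) = +0.402 V.

+0.402 V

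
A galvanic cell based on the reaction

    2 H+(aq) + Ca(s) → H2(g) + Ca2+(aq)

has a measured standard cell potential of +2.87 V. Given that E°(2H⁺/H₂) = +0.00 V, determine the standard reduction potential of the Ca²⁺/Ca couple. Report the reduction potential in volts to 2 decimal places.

In the reaction as written the 2H⁺/H₂ couple is reduced (cathode) and Ca²⁺/Ca is oxidized (anode), so E°cell = E°(2H⁺/H₂) − E°(Ca²⁺/Ca).
E°(Ca²⁺/Ca) = E°(cathode) − E°cell = +0.00 − (+2.87) = −2.87 V.

−2.87 V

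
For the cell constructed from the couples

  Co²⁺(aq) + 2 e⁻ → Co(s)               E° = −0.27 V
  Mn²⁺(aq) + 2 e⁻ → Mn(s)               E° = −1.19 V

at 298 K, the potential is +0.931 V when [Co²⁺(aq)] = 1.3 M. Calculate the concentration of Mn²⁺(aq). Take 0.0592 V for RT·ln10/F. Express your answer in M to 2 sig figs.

0.55 M

The Co²⁺/Co couple has the larger reduction potential, so it is the cathode: E°cell = −0.27 − (−1.19) = +0.92 V and n = 2.
From the Nernst equation, log Q = n(E° − E)/0.0592 = 2·(+0.92 − (+0.931))/0.0592 = −0.372.
Balancing electrons gives Co²⁺(aq) + Mn(s) → Co(s) + Mn²⁺(aq); thus Q = [Mn²⁺(aq)] / [Co²⁺(aq)].
Isolating [Mn²⁺(aq)] in Q = 10^{−0.372} yields log [Mn²⁺(aq)] = −0.258, i.e. 0.55 M.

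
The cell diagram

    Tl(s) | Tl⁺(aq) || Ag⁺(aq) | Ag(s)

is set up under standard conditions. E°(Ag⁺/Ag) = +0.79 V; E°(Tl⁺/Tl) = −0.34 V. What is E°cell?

By convention the left-hand electrode in cell notation is the anode (oxidation) and the right-hand electrode is the cathode (reduction).
E°cell = E°(right) − E°(left) = +0.79 − (−0.34) = +1.13 V.

+1.13 V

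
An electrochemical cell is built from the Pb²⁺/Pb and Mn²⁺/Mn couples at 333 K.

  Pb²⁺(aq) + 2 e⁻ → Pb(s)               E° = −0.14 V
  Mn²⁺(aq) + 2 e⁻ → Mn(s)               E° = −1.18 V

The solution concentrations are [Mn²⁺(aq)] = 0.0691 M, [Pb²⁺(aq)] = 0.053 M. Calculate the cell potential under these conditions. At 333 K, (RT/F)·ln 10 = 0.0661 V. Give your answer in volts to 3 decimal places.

Pb²⁺/Pb is reduced (cathode, E° = −0.14 V) and Mn²⁺/Mn is oxidized (anode).
The standard potential is −0.14 − (−1.18) = +1.04 V and the balanced reaction transfers n = 2 electrons.
Balancing gives Pb²⁺(aq) + Mn(s) → Pb(s) + Mn²⁺(aq); hence Q = [Mn²⁺(aq)] / [Pb²⁺(aq)] = 1.3 (log Q = 0.115).
Applying E = E° − (RT ln10/nF)·log Q gives +1.04 − (0.0661/2)(0.115) = +1.036 V.

+1.036 V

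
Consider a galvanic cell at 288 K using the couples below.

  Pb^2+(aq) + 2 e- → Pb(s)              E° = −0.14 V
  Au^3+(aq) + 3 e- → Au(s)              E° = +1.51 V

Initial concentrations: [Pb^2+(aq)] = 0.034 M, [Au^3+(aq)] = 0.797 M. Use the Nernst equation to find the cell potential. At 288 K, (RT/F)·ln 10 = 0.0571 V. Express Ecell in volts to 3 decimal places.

+1.690 V

The Au³⁺/Au couple has the more positive E°, so it is the cathode; Pb²⁺/Pb is the anode.
E°cell = +1.51 − (−0.14) = +1.65 V, with n = 6 electrons transferred.
Balancing gives 2 Au^3+(aq) + 3 Pb(s) → 2 Au(s) + 3 Pb^2+(aq); hence Q = [Pb^2+(aq)]^3 / [Au^3+(aq)]^2 = 6.19×10^−5 (log Q = −4.208).
E = E° − (0.0571/n)·log Q = +1.65 − (0.0571/6)(−4.208) = +1.690 V.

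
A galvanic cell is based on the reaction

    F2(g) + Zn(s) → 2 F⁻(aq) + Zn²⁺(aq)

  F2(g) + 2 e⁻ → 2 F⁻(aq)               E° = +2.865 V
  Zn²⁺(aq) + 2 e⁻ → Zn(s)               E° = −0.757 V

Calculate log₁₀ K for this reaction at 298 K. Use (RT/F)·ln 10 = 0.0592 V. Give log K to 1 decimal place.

log K = 122.4

The F₂/F⁻ couple is reduced (cathode); E°cell = +2.865 − (−0.757) = +3.622 V with n = 2.
At equilibrium E = 0, so log K = nE°cell / 0.0592 = (2)(+3.622) / 0.0592 = 122.4.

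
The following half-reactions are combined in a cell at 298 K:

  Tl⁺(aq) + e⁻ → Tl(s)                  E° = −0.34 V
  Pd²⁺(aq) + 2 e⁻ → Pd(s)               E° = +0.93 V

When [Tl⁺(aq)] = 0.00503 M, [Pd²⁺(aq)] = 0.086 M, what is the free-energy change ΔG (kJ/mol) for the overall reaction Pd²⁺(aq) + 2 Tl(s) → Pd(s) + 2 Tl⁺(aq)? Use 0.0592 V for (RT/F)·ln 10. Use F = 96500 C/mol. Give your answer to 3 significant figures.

With Pd²⁺/Pd reduced at the cathode, E°cell = +0.93 − (−0.34) = +1.27 V and n = 2.
The reaction quotient is [Tl⁺(aq)]^2 / [Pd²⁺(aq)] = 0.000294; by Nernst, E = +1.27 − (0.0592/2)(−3.531) = +1.3745 V.
ΔG = −nFE = −(2)(96500)(+1.3745) J/mol = −265 kJ/mol.

−265 kJ/mol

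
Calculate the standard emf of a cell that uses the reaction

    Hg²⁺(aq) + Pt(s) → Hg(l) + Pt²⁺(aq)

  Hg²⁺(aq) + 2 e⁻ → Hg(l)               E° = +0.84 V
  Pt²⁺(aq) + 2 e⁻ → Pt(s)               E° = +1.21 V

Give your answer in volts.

−0.37 V

In the reaction as written, Hg²⁺(aq) is reduced (cathode) and Pt²⁺(aq) is produced by oxidation at the anode.
E°cell = E°(cathode) − E°(anode) = +0.84 − (+1.21) = −0.37 V.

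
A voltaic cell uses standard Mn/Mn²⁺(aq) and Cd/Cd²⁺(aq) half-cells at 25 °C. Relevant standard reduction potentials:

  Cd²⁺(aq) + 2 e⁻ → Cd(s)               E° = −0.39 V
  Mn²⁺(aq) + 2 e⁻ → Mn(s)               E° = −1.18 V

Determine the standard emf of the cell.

Of the two couples in this cell, the one with the more positive reduction potential is reduced at the cathode: here that is Cd²⁺/Cd (−0.39 V); Mn²⁺/Mn (−1.18 V) is the anode.
E°cell = E°(cathode) − E°(anode) = −0.39 − (−1.18) = +0.79 V.

+0.79 V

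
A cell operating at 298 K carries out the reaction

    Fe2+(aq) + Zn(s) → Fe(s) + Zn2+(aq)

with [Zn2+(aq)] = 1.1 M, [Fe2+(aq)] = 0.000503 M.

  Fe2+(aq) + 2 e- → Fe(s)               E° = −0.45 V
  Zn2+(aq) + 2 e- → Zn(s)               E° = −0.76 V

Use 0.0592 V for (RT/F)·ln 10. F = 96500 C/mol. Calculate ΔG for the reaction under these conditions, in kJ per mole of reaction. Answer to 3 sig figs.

−40.7 kJ/mol

E°cell = −0.45 − (−0.76) = +0.31 V; the balanced reaction transfers n = 2 electrons.
Here Q = [Zn2+(aq)] / [Fe2+(aq)] = 2.19×10^3 (log Q = 3.340), giving E = +0.31 − (0.0592/2)·(3.340) = +0.2111 V.
Then ΔG = −nFE = −2 × 96500 × +0.2111 J/mol = −40.7 kJ/mol.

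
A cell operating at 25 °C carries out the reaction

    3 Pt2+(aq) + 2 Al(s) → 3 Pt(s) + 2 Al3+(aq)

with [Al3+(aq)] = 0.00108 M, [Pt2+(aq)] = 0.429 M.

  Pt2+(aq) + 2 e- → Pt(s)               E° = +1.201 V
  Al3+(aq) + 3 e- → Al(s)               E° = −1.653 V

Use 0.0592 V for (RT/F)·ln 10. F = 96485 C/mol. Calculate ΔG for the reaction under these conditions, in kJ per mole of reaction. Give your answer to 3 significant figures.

The standard cell potential is +1.201 − (−1.653) = +2.854 V, with n = 6 electrons in the balanced equation.
Here Q = [Al3+(aq)]^2 / [Pt2+(aq)]^3 = 1.48×10^−5 (log Q = −4.831), giving E = +2.854 − (0.0592/6)·(−4.831) = +2.9017 V.
ΔG = −nFE = −(6)(96485)(+2.9017) J/mol = −1680 kJ/mol.

−1680 kJ/mol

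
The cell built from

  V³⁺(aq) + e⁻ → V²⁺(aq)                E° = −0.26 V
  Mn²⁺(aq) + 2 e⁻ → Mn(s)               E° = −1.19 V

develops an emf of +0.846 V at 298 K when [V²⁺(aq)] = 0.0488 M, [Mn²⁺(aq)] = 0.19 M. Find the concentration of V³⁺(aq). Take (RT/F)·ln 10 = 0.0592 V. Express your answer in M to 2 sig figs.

0.00081 M

The V³⁺/V²⁺ couple has the larger reduction potential, so it is the cathode: E°cell = −0.26 − (−1.19) = +0.93 V and n = 2.
Rearranging E = E° − (0.0592/n)·log Q gives log Q = 2(+0.93 − (+0.846))/0.0592 = 2.838.
For 2 V³⁺(aq) + Mn(s) → 2 V²⁺(aq) + Mn²⁺(aq), the reaction quotient is Q = ([V²⁺(aq)]^2·[Mn²⁺(aq)]) / [V³⁺(aq)]^2.
Substituting the known concentrations and solving, log [V³⁺(aq)] = −3.091 and [V³⁺(aq)] = 0.00081 M.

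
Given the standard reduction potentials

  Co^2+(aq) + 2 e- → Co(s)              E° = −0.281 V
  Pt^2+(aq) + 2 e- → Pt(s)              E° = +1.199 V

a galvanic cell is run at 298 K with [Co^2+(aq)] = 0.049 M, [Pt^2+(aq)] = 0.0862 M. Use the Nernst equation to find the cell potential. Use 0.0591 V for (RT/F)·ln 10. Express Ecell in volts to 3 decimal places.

Pt²⁺/Pt is reduced (cathode, E° = +1.199 V) and Co²⁺/Co is oxidized (anode).
E°cell = E°cat − E°an = +1.199 − (−0.281) = +1.480 V; n = 2.
For the overall reaction Pt^2+(aq) + Co(s) → Pt(s) + Co^2+(aq), Q = [Co^2+(aq)] / [Pt^2+(aq)] = 0.568, giving log Q = −0.245.
E = E° − (0.0591/n)·log Q = +1.480 − (0.0591/2)(−0.245) = +1.487 V.

+1.487 V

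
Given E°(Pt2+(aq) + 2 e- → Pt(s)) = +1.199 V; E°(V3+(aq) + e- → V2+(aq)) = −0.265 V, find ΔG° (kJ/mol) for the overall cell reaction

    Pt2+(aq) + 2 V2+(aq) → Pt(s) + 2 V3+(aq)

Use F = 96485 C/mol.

−283 kJ/mol

In the reaction as written Pt2+(aq) is reduced, so the Pt²⁺/Pt couple is the cathode and V³⁺/V²⁺ is the anode.
E°cell = +1.199 − (−0.265) = +1.464 V; balancing electrons gives n = 2.
ΔG° = −nFE°cell = −(2)(96485)(+1.464) J/mol = −283 kJ/mol.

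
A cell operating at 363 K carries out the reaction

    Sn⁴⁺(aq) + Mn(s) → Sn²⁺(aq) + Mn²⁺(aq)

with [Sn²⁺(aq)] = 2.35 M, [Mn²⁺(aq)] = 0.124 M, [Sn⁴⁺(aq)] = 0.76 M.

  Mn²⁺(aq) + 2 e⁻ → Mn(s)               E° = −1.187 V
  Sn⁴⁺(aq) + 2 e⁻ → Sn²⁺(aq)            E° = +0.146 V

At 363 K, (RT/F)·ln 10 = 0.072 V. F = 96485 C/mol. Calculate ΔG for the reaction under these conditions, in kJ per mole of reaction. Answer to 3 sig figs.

With Sn⁴⁺/Sn²⁺ reduced at the cathode, E°cell = +0.146 − (−1.187) = +1.333 V and n = 2.
Here Q = ([Sn²⁺(aq)]·[Mn²⁺(aq)]) / [Sn⁴⁺(aq)] = 0.383 (log Q = −0.416), giving E = +1.333 − (0.072/2)·(−0.416) = +1.3480 V.
ΔG = −nFE = −(2)(96485)(+1.3480) J/mol = −260 kJ/mol.

−260 kJ/mol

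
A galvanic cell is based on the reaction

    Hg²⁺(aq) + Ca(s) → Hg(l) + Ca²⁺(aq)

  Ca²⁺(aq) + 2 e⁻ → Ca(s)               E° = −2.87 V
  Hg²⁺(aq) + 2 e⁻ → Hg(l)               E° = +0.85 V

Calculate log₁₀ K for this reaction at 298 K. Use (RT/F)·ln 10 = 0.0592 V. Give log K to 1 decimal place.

log K = 125.7

The Hg²⁺/Hg couple is reduced (cathode); E°cell = +0.85 − (−2.87) = +3.72 V with n = 2.
At equilibrium E = 0, so log K = nE°cell / 0.0592 = (2)(+3.72) / 0.0592 = 125.7.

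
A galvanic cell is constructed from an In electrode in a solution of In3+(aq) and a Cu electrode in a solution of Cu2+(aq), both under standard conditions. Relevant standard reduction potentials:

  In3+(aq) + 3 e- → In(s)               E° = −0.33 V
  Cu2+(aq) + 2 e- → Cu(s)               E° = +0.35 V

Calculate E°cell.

+0.68 V

The Cu²⁺/Cu couple has the higher E°, so Cu ion is reduced (cathode) and In is oxidized (anode).
E°cell = E°(cathode) − E°(anode) = +0.35 − (−0.33) = +0.68 V.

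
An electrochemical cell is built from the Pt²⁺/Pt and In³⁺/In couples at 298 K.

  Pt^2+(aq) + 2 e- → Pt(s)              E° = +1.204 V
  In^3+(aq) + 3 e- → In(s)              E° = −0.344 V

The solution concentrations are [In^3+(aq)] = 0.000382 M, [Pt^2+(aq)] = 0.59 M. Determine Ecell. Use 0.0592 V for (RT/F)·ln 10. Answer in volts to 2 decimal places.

The Pt²⁺/Pt couple has the more positive E°, so it is the cathode; In³⁺/In is the anode.
The standard potential is +1.204 − (−0.344) = +1.548 V and the balanced reaction transfers n = 6 electrons.
For the overall reaction 3 Pt^2+(aq) + 2 In(s) → 3 Pt(s) + 2 In^3+(aq), Q = [In^3+(aq)]^2 / [Pt^2+(aq)]^3 = 7.11×10^−7, giving log Q = −6.148.
By the Nernst equation, E = +1.548 − (0.0592/6)·(−6.148) = +1.61 V.

+1.61 V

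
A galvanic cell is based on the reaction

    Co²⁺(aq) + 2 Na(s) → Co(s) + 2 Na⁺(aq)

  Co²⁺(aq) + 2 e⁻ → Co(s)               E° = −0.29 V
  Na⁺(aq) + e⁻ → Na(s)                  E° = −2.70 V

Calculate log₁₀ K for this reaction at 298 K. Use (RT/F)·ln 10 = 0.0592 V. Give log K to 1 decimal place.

The Co²⁺/Co couple is reduced (cathode); E°cell = −0.29 − (−2.70) = +2.41 V with n = 2.
At equilibrium E = 0, so log K = nE°cell / 0.0592 = (2)(+2.41) / 0.0592 = 81.4.

log K = 81.4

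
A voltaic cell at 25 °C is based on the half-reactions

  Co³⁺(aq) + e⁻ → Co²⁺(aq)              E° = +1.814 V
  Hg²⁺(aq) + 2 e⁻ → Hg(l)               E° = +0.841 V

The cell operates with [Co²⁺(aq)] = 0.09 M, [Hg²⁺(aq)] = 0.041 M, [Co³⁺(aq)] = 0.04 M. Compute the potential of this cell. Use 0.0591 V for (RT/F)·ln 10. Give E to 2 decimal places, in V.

+0.99 V

The Co³⁺/Co²⁺ couple has the more positive E°, so it is the cathode; Hg²⁺/Hg is the anode.
E°cell = +1.814 − (+0.841) = +0.973 V, with n = 2 electrons transferred.
Balancing gives 2 Co³⁺(aq) + Hg(l) → 2 Co²⁺(aq) + Hg²⁺(aq); hence Q = ([Co²⁺(aq)]^2·[Hg²⁺(aq)]) / [Co³⁺(aq)]^2 = 0.208 (log Q = −0.683).
By the Nernst equation, E = +0.973 − (0.0591/2)·(−0.683) = +0.99 V.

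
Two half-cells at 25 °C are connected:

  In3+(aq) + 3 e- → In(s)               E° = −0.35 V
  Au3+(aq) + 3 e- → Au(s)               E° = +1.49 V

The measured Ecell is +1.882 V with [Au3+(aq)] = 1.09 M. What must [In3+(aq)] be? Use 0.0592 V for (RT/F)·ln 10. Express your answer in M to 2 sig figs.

The Au³⁺/Au couple has the larger reduction potential, so it is the cathode: E°cell = +1.49 − (−0.35) = +1.84 V and n = 3.
Rearranging E = E° − (0.0592/n)·log Q gives log Q = 3(+1.84 − (+1.882))/0.0592 = −2.128.
The balanced reaction is Au3+(aq) + In(s) → Au(s) + In3+(aq), so Q = [In3+(aq)] / [Au3+(aq)].
Isolating [In3+(aq)] in Q = 10^{−2.128} yields log [In3+(aq)] = −2.091, i.e. 0.0081 M.

0.0081 M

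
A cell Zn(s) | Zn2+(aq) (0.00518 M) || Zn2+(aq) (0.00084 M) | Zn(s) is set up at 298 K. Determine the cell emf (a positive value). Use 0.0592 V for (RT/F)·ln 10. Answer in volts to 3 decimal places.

For a concentration cell E°cell = 0, since both electrodes use the same couple.
The compartment with the higher Zn2+(aq) concentration (0.00518 M) acts as the cathode; ions are reduced there and produced at the dilute (0.00084 M) anode.
With n = 2, Ecell = −(0.0592/2)·log([dilute]/[conc]) = −(0.0592/2)·log(0.00084/0.00518) = +0.023 V.

0.023 V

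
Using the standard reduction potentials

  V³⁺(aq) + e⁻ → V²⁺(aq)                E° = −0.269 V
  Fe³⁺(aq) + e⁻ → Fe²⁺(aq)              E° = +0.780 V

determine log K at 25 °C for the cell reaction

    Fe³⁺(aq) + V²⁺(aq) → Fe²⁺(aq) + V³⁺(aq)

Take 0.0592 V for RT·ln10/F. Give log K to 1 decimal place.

The Fe³⁺/Fe²⁺ couple is reduced (cathode); E°cell = +0.780 − (−0.269) = +1.049 V with n = 1.
At equilibrium E = 0, so log K = nE°cell / 0.0592 = (1)(+1.049) / 0.0592 = 17.7.

log K = 17.7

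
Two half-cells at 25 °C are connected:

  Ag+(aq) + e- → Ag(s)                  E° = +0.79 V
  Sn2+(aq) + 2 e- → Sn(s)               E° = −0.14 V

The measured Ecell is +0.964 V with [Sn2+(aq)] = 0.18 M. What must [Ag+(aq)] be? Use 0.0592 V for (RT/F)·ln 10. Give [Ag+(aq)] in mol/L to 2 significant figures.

With Ag⁺/Ag at the cathode and Sn²⁺/Sn at the anode, E°cell = +0.79 − (−0.14) = +0.93 V (n = 2).
From the Nernst equation, log Q = n(E° − E)/0.0592 = 2·(+0.93 − (+0.964))/0.0592 = −1.149.
The balanced reaction is 2 Ag+(aq) + Sn(s) → 2 Ag(s) + Sn2+(aq), so Q = [Sn2+(aq)] / [Ag+(aq)]^2.
Substituting the known concentrations and solving, log [Ag+(aq)] = 0.202 and [Ag+(aq)] = 1.6 M.

1.6 M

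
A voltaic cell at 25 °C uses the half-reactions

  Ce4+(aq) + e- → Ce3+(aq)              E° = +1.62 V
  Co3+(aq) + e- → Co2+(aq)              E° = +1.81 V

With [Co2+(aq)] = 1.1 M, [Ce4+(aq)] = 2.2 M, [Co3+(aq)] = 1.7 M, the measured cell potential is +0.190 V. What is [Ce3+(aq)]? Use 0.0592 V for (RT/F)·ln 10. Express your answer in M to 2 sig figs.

With Co³⁺/Co²⁺ at the cathode and Ce⁴⁺/Ce³⁺ at the anode, E°cell = +1.81 − (+1.62) = +0.19 V (n = 1).
Since E = E° − (0.0592/n)·log Q, log Q = n(E° − E)/0.0592 = 0.000.
For Co3+(aq) + Ce3+(aq) → Co2+(aq) + Ce4+(aq), the reaction quotient is Q = ([Co2+(aq)]·[Ce4+(aq)]) / ([Co3+(aq)]·[Ce3+(aq)]).
Substituting the known concentrations and solving, log [Ce3+(aq)] = 0.153 and [Ce3+(aq)] = 1.4 M.

1.4 M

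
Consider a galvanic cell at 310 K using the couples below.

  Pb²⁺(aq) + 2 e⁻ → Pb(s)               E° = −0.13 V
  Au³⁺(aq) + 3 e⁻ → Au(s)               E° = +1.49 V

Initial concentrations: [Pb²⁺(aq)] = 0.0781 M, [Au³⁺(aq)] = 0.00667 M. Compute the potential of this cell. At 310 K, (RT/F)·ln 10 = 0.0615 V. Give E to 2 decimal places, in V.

Since E°(Au³⁺/Au) > E°(Pb²⁺/Pb), Au³⁺/Au serves as the cathode.
The standard potential is +1.49 − (−0.13) = +1.62 V and the balanced reaction transfers n = 6 electrons.
Balancing gives 2 Au³⁺(aq) + 3 Pb(s) → 2 Au(s) + 3 Pb²⁺(aq); hence Q = [Pb²⁺(aq)]^3 / [Au³⁺(aq)]^2 = 10.7 (log Q = 1.030).
By the Nernst equation, E = +1.62 − (0.0615/6)·(1.030) = +1.61 V.

+1.61 V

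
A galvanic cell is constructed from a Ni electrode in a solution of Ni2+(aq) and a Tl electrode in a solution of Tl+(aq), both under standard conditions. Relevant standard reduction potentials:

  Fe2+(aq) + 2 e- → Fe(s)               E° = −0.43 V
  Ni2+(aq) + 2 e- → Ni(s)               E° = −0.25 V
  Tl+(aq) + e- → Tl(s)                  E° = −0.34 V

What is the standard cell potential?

The Ni²⁺/Ni couple has the higher E°, so Ni ion is reduced (cathode) and Tl is oxidized (anode).
E°cell = E°(cathode) − E°(anode) = −0.25 − (−0.34) = +0.09 V.

+0.09 V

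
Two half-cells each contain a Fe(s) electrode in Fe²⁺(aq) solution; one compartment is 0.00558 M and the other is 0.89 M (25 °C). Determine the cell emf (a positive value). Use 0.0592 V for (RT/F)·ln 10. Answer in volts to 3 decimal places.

0.065 V

For a concentration cell E°cell = 0, since both electrodes use the same couple.
The compartment with the higher Fe²⁺(aq) concentration (0.89 M) acts as the cathode; ions are reduced there and produced at the dilute (0.00558 M) anode.
With n = 2, Ecell = −(0.0592/2)·log([dilute]/[conc]) = −(0.0592/2)·log(0.00558/0.89) = +0.065 V.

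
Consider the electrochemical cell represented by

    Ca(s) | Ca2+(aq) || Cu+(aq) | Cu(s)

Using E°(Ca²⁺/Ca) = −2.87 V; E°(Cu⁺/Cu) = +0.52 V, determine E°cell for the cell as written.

By convention the left-hand electrode in cell notation is the anode (oxidation) and the right-hand electrode is the cathode (reduction).
E°cell = E°(right) − E°(left) = +0.52 − (−2.87) = +3.39 V.

+3.39 V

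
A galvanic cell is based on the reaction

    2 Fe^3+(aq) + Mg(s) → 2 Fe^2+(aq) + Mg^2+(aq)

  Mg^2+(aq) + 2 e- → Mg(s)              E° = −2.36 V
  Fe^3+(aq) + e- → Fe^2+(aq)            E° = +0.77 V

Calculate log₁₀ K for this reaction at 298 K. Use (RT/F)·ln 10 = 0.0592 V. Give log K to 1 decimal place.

The Fe³⁺/Fe²⁺ couple is reduced (cathode); E°cell = +0.77 − (−2.36) = +3.13 V with n = 2.
At equilibrium E = 0, so log K = nE°cell / 0.0592 = (2)(+3.13) / 0.0592 = 105.7.

log K = 105.7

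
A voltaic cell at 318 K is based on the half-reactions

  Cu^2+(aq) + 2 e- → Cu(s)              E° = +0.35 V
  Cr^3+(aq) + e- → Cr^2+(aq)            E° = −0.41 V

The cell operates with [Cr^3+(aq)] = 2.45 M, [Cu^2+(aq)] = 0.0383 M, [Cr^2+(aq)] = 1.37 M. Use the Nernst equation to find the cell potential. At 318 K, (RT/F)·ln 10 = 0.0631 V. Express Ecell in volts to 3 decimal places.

+0.699 V

The Cu²⁺/Cu couple has the more positive E°, so it is the cathode; Cr³⁺/Cr²⁺ is the anode.
E°cell = +0.35 − (−0.41) = +0.76 V, with n = 2 electrons transferred.
For the overall reaction Cu^2+(aq) + 2 Cr^2+(aq) → Cu(s) + 2 Cr^3+(aq), Q = [Cr^3+(aq)]^2 / ([Cu^2+(aq)]·[Cr^2+(aq)]^2) = 83.5, giving log Q = 1.922.
Applying E = E° − (RT ln10/nF)·log Q gives +0.76 − (0.0631/2)(1.922) = +0.699 V.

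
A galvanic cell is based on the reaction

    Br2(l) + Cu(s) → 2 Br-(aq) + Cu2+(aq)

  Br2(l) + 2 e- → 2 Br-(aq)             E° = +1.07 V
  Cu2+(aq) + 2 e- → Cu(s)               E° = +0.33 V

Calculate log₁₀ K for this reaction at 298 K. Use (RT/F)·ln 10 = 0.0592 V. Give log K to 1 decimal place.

log K = 25.0

The Br₂/Br⁻ couple is reduced (cathode); E°cell = +1.07 − (+0.33) = +0.74 V with n = 2.
At equilibrium E = 0, so log K = nE°cell / 0.0592 = (2)(+0.74) / 0.0592 = 25.0.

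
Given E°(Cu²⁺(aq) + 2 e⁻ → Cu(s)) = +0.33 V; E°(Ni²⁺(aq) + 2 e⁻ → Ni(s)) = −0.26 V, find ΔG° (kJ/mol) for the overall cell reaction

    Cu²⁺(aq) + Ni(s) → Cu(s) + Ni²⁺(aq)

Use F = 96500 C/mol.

−114 kJ/mol

In the reaction as written Cu²⁺(aq) is reduced, so the Cu²⁺/Cu couple is the cathode and Ni²⁺/Ni is the anode.
E°cell = +0.33 − (−0.26) = +0.59 V; balancing electrons gives n = 2.
ΔG° = −nFE°cell = −(2)(96500)(+0.59) J/mol = −114 kJ/mol.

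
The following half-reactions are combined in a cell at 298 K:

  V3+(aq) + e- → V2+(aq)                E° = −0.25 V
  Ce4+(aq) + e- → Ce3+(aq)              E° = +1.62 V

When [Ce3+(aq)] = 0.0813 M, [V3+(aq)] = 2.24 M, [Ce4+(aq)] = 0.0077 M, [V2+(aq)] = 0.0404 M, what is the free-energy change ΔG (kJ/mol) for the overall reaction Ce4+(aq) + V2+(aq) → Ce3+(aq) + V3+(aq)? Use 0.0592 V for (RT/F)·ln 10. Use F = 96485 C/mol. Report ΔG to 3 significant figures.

The standard cell potential is +1.62 − (−0.25) = +1.87 V, with n = 1 electron in the balanced equation.
Q = ([Ce3+(aq)]·[V3+(aq)]) / ([Ce4+(aq)]·[V2+(aq)]) = 585, so log Q = 2.767 and E = +1.87 − (0.0592/1)(2.767) = +1.7062 V.
Then ΔG = −nFE = −1 × 96485 × +1.7062 J/mol = −165 kJ/mol.

−165 kJ/mol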